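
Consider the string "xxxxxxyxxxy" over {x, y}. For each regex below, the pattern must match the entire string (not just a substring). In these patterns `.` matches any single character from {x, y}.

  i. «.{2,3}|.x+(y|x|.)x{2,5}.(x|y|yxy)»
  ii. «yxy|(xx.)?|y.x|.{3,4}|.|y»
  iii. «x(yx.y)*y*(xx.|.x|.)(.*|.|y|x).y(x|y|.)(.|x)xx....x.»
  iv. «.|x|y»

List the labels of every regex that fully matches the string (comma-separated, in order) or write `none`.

i

i → match
ii → no match
iii → no match
iv → no match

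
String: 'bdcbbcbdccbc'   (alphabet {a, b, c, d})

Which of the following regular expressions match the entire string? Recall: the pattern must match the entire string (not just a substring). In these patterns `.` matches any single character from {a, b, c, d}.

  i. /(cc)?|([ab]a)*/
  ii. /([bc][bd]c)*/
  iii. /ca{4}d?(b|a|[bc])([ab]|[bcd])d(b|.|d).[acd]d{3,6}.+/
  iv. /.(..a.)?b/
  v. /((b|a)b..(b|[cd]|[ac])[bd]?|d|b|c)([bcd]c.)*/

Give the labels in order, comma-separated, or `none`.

i → no match
ii → match
iii → no match — must start with 'ca'
iv → no match — must end with 'b'
v → no match

ii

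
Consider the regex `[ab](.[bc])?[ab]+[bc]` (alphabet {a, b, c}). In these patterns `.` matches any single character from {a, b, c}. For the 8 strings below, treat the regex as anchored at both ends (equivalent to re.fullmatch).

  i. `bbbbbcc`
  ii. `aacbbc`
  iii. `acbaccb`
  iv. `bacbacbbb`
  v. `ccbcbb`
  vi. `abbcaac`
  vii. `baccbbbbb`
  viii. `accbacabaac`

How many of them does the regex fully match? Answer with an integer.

i → no match
ii → match
iii → no match
iv → no match
v → no match
vi → no match
vii → no match
viii → no match
Total matched: 1

1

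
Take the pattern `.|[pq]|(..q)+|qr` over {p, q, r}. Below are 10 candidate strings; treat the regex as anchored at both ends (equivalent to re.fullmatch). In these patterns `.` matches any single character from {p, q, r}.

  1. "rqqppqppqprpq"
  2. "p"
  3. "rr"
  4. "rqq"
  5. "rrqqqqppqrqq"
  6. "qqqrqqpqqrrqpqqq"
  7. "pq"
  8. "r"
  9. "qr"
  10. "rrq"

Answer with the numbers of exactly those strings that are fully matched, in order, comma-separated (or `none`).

1 → no match
2 → match
3 → no match
4 → match
5 → match
6 → no match
7 → no match
8 → match
9 → match
10 → match

2, 4, 5, 8, 9, 10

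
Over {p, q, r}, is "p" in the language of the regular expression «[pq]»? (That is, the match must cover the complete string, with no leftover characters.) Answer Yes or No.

Yes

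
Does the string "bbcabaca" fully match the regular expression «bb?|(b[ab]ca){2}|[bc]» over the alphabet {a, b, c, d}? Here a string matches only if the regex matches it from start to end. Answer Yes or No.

Yes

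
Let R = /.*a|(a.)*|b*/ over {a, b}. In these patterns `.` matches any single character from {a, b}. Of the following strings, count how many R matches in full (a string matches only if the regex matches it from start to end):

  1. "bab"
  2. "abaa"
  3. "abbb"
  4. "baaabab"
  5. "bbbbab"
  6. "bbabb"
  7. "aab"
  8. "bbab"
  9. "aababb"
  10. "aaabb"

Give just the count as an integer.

1 → no match
2 → match
3 → no match
4 → no match
5 → no match
6 → no match
7 → no match
8 → no match
9 → no match
10 → no match
Total matched: 1

1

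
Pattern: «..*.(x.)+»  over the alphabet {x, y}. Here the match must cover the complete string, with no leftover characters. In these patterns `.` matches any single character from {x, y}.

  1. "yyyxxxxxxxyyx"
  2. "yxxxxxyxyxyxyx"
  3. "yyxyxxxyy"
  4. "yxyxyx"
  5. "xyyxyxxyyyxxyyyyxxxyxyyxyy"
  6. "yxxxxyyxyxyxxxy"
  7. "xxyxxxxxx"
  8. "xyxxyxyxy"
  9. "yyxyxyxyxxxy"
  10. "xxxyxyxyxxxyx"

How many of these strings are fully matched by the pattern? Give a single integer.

1 → no match
2 → no match
3. "yyxyxxxyy" → no match
4. "yxyxyx" → no match
5 → no match
6 → match
7. "xxyxxxxxx" → match
8. "xyxxyxyxy" → match
9. "yyxyxyxyxxxy" → match
10 → no match
Total matched: 4

4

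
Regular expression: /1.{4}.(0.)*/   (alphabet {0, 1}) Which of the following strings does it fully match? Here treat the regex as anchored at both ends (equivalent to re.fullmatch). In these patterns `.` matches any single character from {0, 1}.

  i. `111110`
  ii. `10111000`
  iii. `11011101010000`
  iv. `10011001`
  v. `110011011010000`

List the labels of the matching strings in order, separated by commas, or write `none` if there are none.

i → match
ii → match
iii → match
iv → match
v → no match

i, ii, iii, iv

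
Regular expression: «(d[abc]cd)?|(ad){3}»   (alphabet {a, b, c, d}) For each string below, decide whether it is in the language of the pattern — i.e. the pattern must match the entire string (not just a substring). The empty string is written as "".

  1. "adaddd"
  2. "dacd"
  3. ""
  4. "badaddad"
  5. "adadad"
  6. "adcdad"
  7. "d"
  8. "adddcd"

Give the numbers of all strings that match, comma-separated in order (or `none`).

1 → no match
2 → match
3 → match
4 → no match
5 → match
6 → no match
7 → no match
8 → no match

2, 3, 5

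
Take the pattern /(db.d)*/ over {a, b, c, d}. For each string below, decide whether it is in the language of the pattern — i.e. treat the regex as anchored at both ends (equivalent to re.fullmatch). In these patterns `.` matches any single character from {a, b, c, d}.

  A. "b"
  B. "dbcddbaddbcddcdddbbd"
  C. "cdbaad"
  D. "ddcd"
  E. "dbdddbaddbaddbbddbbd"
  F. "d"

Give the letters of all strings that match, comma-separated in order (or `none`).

A → no match
B → no match
C → no match
D → no match
E → match
F → no match

E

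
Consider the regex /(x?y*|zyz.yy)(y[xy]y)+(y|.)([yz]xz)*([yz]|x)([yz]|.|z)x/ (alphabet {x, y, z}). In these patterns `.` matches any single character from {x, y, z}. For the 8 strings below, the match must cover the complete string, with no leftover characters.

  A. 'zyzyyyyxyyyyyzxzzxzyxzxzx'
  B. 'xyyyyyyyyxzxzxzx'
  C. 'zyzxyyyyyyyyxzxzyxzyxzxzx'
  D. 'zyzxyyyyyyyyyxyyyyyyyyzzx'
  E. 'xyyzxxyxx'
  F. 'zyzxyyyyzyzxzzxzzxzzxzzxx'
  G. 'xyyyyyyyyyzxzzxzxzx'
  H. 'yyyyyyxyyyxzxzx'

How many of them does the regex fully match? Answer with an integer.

6

A → match
B → match
C → match
D → match
E → no match
F → no match
G → match
H → match
Total matched: 6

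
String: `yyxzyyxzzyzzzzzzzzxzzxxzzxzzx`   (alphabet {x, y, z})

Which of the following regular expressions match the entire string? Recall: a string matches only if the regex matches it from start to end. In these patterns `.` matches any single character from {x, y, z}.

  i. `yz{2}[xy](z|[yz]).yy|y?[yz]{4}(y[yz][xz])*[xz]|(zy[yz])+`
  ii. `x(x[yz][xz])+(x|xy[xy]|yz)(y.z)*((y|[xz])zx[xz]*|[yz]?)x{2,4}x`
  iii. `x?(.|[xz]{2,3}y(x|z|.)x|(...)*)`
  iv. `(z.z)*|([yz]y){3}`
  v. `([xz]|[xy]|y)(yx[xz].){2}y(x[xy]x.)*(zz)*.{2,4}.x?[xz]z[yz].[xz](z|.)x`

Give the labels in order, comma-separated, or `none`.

v

i → no match
ii → no match — must start with `xx`
iii → no match
iv → no match
v → match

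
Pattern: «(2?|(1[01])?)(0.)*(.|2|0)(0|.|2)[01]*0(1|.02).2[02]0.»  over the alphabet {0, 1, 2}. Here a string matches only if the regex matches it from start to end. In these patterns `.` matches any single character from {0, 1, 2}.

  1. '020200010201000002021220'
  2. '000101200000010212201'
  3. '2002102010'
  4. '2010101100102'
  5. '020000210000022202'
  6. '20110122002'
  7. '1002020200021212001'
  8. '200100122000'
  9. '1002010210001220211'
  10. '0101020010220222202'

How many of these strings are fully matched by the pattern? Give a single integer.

1 → no match
2 → match
3 → no match
4 → no match
5 → no match
6 → match
7 → no match
8 → match
9 → no match
10 → no match
Total matched: 3

3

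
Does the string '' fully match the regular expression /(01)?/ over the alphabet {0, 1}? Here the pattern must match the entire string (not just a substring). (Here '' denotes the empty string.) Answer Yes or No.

Yes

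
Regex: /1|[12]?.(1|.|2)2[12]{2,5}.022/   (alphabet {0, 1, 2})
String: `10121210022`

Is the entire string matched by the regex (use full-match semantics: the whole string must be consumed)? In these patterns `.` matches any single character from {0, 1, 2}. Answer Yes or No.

Yes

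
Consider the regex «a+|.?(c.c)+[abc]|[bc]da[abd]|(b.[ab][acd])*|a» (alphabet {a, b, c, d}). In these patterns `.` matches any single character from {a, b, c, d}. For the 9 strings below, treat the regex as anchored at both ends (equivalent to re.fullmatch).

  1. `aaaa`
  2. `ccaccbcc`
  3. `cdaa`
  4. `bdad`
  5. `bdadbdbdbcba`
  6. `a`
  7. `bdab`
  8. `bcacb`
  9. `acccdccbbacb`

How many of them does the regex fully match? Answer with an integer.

1 → match
2 → match
3 → match
4 → match
5 → match
6 → match
7 → match
8 → match
9 → no match
Total matched: 8

8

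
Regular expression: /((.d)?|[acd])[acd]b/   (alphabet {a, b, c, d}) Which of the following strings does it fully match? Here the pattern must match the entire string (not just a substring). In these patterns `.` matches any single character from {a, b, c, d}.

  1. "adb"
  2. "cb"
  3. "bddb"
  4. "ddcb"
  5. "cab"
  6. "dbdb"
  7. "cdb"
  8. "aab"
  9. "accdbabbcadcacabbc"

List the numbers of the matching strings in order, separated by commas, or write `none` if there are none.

1, 2, 3, 4, 5, 7, 8

1 → match
2 → match
3 → match
4 → match
5 → match
6 → no match
7 → match
8 → match
9 → no match — must end with "b"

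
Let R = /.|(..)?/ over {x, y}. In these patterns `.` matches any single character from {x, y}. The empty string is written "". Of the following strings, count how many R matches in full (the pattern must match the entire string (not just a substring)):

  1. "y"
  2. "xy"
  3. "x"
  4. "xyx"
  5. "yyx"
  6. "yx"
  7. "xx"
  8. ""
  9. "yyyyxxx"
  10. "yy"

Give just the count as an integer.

1. "y" → match
2. "xy" → match
3. "x" → match
4. "xyx" → no match
5. "yyx" → no match
6. "yx" → match
7. "xx" → match
8. "" → match
9. "yyyyxxx" → no match
10. "yy" → match
Total matched: 7

7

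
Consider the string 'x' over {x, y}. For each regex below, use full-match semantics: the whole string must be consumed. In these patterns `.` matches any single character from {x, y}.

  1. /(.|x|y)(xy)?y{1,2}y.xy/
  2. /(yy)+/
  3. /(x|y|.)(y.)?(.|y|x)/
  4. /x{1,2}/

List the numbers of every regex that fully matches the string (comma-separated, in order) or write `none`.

4

1 → no match — must end with 'xy'
2 → no match — must start with 'yy'
3 → no match
4 → match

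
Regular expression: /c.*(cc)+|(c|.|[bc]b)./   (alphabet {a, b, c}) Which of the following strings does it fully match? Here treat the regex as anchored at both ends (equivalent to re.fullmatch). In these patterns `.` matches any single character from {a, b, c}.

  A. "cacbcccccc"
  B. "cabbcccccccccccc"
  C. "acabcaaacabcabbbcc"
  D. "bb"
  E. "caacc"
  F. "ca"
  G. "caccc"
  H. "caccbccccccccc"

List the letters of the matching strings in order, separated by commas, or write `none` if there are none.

A. "cacbcccccc" → match
B → match
C → no match
D. "bb" → match
E. "caacc" → match
F. "ca" → match
G. "caccc" → match
H → match

A, B, D, E, F, G, H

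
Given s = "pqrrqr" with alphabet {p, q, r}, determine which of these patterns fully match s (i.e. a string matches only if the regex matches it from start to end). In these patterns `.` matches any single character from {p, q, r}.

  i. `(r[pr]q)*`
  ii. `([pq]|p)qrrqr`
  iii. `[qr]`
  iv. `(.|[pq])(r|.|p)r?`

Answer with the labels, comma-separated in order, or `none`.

ii

i → no match
ii → match
iii → no match
iv → no match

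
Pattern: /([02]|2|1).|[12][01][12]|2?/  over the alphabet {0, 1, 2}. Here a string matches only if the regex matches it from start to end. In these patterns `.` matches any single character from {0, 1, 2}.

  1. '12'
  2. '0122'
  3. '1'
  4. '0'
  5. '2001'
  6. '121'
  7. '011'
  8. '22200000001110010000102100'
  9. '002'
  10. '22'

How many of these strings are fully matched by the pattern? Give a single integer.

2

1 → match
2 → no match
3 → no match
4 → no match
5 → no match
6 → no match
7 → no match
8 → no match
9 → no match
10 → match
Total matched: 2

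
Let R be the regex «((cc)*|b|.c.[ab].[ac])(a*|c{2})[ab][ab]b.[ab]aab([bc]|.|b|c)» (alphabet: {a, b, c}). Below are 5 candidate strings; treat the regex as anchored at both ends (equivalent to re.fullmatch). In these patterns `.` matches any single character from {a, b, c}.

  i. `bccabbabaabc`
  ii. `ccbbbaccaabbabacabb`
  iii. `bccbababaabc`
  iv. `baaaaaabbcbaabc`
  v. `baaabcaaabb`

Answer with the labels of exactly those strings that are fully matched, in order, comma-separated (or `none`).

i, iii, iv, v

i → match
ii → no match
iii → match
iv → match
v → match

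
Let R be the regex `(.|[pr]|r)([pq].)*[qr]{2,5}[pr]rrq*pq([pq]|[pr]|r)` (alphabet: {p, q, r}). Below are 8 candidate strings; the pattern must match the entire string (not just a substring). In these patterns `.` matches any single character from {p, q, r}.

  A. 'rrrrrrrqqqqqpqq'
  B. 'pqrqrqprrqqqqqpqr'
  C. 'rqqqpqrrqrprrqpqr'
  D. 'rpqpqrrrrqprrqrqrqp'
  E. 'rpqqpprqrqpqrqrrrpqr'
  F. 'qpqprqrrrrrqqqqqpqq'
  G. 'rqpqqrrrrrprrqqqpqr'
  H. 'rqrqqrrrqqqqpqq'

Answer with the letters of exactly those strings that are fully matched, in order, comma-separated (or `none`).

A → match
B → match
C → match
D → no match
E → match
F → match
G → match
H → match

A, B, C, E, F, G, H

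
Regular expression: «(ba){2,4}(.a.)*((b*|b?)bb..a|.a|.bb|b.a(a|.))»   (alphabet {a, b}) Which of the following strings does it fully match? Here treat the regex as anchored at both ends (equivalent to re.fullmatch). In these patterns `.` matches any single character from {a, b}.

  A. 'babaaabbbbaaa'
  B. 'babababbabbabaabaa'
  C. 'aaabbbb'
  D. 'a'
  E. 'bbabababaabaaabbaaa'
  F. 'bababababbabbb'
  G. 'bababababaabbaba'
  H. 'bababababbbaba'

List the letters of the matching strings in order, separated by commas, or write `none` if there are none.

A → match
B → match
C → no match — must start with 'ba'
D → no match — must start with 'ba'
E → no match — must start with 'ba'
F → no match
G → match
H → match

A, B, G, H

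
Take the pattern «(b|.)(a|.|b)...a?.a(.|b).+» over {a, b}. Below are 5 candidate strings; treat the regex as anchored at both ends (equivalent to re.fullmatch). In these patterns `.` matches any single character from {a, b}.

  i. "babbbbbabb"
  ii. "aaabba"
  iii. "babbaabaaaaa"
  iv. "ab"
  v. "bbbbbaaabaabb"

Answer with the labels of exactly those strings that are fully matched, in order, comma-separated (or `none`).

i → no match
ii → no match
iii → match
iv → no match
v → match

iii, v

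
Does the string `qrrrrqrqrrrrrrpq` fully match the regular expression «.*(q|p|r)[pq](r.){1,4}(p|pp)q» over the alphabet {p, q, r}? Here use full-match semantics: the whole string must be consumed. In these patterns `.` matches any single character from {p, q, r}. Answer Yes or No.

Yes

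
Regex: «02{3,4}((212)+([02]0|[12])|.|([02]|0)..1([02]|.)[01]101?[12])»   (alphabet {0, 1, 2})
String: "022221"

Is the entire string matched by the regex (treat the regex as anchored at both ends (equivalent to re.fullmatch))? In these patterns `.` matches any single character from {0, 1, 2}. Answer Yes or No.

Yes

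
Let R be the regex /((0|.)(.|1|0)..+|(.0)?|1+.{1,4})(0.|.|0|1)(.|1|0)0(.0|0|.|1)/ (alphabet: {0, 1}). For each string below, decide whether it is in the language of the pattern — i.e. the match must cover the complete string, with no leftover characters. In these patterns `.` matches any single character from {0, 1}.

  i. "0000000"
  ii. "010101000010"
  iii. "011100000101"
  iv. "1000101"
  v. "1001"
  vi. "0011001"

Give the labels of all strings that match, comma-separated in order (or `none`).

i, ii, iii, iv, v

i. "0000000" → match
ii. "010101000010" → match
iii. "011100000101" → match
iv. "1000101" → match
v. "1001" → match
vi. "0011001" → no match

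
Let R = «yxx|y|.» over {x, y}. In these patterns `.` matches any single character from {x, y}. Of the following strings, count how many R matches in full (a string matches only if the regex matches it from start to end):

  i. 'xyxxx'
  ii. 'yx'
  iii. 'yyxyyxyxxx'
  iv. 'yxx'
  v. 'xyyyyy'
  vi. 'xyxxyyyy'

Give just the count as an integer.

1

i. 'xyxxx' → no match
ii. 'yx' → no match
iii. 'yyxyyxyxxx' → no match
iv. 'yxx' → match
v. 'xyyyyy' → no match
vi. 'xyxxyyyy' → no match
Total matched: 1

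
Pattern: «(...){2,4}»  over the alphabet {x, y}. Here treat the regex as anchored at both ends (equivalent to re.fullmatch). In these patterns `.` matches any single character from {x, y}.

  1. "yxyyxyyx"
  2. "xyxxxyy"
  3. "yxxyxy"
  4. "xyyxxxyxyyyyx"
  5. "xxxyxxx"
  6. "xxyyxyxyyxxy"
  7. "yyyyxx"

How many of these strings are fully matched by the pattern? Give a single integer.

3

1. "yxyyxyyx" → no match
2. "xyxxxyy" → no match
3. "yxxyxy" → match
4 → no match
5. "xxxyxxx" → no match
6. "xxyyxyxyyxxy" → match
7. "yyyyxx" → match
Total matched: 3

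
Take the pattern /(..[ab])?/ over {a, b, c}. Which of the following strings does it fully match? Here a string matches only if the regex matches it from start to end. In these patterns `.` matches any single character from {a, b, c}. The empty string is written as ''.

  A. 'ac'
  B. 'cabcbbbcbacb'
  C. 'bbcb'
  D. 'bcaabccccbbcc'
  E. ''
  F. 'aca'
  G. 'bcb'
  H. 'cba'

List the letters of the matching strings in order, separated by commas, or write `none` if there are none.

E, F, G, H

A. 'ac' → no match
B. 'cabcbbbcbacb' → no match
C. 'bbcb' → no match
D → no match
E. '' → match
F. 'aca' → match
G. 'bcb' → match
H. 'cba' → match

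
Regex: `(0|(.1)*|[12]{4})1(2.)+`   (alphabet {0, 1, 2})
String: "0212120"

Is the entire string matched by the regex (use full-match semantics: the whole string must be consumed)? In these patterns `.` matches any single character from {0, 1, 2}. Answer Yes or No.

No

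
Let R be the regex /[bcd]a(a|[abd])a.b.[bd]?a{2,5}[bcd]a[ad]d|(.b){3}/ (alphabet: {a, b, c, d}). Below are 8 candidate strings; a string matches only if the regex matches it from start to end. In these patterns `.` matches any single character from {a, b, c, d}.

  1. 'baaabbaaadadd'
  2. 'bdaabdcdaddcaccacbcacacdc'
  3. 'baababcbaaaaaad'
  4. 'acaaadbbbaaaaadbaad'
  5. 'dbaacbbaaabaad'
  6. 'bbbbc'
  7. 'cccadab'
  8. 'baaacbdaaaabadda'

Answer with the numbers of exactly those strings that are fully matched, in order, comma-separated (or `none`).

1 → match
2 → no match
3 → no match
4 → no match
5 → no match
6 → no match
7 → no match
8 → no match

1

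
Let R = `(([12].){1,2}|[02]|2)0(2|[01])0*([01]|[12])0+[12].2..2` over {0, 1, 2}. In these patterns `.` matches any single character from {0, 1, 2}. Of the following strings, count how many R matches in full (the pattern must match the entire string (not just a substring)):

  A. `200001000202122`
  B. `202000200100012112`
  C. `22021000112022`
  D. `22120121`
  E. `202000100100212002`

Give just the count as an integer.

A → match
B → no match
C → match
D → no match — must end with `2`
E → no match
Total matched: 2

2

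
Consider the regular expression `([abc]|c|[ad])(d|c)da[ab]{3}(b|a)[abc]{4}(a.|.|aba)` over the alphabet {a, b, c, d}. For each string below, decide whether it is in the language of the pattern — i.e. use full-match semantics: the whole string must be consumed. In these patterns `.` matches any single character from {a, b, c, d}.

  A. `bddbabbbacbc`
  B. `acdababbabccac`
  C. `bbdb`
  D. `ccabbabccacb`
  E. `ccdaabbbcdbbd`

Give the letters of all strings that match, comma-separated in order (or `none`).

B

A → no match
B → match
C → no match
D → no match
E → no match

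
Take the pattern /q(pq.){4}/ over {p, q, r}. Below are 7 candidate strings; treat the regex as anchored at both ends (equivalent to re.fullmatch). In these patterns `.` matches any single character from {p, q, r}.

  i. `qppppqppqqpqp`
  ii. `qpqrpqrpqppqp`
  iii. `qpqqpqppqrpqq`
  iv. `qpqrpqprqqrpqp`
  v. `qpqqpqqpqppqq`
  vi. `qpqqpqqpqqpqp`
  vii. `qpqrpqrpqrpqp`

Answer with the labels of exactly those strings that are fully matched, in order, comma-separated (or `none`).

i → no match — must start with `qpq`
ii → match
iii → match
iv → no match
v → match
vi → match
vii → match

ii, iii, v, vi, vii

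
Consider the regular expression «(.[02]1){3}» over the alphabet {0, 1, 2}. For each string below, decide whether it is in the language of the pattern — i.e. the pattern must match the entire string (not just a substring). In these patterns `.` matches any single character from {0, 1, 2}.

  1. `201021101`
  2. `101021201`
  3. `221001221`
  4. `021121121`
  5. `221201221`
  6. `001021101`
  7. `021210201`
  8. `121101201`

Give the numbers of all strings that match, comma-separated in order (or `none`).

1 → match
2 → match
3 → match
4 → match
5 → match
6 → match
7 → no match
8 → match

1, 2, 3, 4, 5, 6, 8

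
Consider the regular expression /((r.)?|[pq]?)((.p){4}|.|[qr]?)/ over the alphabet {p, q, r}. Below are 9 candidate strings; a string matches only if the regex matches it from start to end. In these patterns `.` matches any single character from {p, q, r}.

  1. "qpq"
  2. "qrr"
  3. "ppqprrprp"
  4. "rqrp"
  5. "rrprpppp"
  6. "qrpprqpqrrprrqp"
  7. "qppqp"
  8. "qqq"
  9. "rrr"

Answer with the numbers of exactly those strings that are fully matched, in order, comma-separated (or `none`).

1. "qpq" → no match
2. "qrr" → no match
3. "ppqprrprp" → no match
4. "rqrp" → no match
5. "rrprpppp" → no match
6 → no match
7. "qppqp" → no match
8. "qqq" → no match
9. "rrr" → match

9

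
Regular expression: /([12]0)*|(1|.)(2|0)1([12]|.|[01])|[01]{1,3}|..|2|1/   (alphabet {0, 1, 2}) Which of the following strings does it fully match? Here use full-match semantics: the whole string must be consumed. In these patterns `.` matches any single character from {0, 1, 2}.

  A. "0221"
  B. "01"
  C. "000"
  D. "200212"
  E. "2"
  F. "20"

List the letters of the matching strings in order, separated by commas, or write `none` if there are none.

B, C, E, F

A → no match
B → match
C → match
D → no match
E → match
F → match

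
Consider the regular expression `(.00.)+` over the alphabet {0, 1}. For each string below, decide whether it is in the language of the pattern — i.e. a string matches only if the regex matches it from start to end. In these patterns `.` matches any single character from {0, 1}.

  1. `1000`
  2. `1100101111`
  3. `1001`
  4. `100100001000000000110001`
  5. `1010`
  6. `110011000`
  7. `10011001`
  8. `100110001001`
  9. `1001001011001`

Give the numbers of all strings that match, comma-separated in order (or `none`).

1 → match
2 → no match
3 → match
4 → no match
5 → no match
6 → no match
7 → match
8 → match
9 → no match

1, 3, 7, 8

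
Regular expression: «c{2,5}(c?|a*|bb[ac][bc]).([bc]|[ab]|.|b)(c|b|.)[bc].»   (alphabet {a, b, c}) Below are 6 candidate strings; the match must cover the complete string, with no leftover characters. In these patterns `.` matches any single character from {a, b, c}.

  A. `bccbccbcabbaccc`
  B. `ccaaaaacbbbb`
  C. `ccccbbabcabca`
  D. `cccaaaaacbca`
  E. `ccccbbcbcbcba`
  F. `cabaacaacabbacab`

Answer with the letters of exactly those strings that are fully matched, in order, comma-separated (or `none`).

A → no match — must start with `c`
B → match
C → match
D → match
E → match
F → no match

B, C, D, E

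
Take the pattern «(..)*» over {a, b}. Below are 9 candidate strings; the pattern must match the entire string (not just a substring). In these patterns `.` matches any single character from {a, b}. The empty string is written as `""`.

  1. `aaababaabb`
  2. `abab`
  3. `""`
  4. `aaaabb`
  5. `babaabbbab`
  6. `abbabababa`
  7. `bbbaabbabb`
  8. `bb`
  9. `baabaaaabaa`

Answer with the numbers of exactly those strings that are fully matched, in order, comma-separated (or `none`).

1, 2, 3, 4, 5, 6, 7, 8

1 → match
2 → match
3 → match
4 → match
5 → match
6 → match
7 → match
8 → match
9 → no match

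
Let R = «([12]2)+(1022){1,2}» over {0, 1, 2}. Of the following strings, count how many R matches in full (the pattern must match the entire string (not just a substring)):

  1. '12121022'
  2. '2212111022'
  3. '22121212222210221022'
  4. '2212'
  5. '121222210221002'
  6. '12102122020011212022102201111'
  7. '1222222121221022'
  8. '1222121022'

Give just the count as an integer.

1 → match
2 → no match
3 → match
4 → no match — must end with '1022'
5 → no match — must end with '1022'
6 → no match — must end with '1022'
7 → no match
8 → match
Total matched: 3

3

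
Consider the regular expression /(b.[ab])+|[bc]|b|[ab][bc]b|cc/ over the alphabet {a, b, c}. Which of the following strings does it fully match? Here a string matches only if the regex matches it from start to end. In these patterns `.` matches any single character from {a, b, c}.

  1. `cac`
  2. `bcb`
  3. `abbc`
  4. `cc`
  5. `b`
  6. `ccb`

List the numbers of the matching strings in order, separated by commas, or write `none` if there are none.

1 → no match
2 → match
3 → no match
4 → match
5 → match
6 → no match

2, 4, 5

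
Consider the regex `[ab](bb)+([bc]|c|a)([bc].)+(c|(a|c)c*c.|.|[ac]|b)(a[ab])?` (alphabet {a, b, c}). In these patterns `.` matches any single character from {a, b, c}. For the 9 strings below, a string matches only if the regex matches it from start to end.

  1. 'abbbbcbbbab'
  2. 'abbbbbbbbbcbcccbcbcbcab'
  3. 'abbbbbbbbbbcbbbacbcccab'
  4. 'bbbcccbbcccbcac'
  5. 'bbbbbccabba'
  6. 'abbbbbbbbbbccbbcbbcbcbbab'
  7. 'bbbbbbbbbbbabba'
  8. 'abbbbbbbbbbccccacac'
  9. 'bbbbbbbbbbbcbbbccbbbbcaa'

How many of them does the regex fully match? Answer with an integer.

1. 'abbbbcbbbab' → match
2 → match
3 → match
4 → match
5. 'bbbbbccabba' → match
6 → match
7 → match
8 → match
9 → no match
Total matched: 8

8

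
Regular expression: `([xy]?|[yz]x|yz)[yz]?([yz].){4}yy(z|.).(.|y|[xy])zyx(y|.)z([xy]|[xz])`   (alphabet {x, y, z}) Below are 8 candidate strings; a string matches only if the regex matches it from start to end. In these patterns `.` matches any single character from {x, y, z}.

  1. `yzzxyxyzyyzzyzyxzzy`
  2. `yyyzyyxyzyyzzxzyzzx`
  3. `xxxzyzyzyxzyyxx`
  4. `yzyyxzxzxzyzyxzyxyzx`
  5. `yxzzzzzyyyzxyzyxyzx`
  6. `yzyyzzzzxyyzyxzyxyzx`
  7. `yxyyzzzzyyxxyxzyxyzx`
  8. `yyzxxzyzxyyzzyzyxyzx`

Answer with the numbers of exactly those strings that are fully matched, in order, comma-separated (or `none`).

1 → match
2 → no match
3 → no match
4 → no match
5 → match
6 → match
7 → no match
8 → no match

1, 5, 6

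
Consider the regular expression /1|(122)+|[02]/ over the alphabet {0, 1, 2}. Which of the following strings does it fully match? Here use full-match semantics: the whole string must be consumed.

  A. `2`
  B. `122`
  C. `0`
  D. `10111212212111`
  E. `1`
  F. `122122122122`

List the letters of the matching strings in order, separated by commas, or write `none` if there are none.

A → match
B → match
C → match
D → no match
E → match
F → match

A, B, C, E, F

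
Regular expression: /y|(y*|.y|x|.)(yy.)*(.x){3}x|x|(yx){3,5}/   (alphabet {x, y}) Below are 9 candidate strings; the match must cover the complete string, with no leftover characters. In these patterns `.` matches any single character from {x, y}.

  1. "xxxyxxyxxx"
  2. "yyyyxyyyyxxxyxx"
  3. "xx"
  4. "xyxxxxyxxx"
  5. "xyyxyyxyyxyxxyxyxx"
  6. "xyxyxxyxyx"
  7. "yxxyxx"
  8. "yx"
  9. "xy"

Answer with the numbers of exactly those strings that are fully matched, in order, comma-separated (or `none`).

2

1. "xxxyxxyxxx" → no match
2 → match
3. "xx" → no match
4. "xyxxxxyxxx" → no match
5 → no match
6. "xyxyxxyxyx" → no match
7. "yxxyxx" → no match
8. "yx" → no match
9. "xy" → no match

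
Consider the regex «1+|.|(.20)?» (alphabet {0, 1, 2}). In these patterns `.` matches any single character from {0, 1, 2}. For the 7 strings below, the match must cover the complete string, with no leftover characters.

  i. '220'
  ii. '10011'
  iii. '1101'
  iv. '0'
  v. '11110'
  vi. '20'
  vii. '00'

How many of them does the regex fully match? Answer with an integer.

i. '220' → match
ii. '10011' → no match
iii. '1101' → no match
iv. '0' → match
v. '11110' → no match
vi. '20' → no match
vii. '00' → no match
Total matched: 2

2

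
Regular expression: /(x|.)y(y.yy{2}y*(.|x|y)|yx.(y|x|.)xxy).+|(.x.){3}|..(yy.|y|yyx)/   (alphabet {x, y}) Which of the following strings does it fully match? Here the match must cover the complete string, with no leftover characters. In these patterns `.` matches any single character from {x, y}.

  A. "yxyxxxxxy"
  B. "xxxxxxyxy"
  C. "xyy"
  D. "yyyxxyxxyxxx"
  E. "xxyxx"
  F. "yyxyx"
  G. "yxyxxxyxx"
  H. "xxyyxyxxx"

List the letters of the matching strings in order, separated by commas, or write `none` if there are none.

A, B, C, D, G, H

A → match
B → match
C → match
D → match
E → no match
F → no match
G → match
H → match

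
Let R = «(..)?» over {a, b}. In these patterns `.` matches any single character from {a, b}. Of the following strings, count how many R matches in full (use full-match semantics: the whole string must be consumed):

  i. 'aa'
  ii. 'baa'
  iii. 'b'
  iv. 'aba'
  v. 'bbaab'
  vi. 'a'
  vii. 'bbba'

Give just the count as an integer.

1

i → match
ii → no match
iii → no match
iv → no match
v → no match
vi → no match
vii → no match
Total matched: 1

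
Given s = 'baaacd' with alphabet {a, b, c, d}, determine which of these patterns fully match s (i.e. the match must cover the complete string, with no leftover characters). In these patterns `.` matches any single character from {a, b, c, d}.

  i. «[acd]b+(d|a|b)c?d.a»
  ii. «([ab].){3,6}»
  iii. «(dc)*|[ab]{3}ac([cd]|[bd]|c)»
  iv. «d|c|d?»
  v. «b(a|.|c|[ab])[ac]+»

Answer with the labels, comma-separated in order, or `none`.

iii

i → no match — must end with 'a'
ii → no match
iii → match
iv → no match
v → no match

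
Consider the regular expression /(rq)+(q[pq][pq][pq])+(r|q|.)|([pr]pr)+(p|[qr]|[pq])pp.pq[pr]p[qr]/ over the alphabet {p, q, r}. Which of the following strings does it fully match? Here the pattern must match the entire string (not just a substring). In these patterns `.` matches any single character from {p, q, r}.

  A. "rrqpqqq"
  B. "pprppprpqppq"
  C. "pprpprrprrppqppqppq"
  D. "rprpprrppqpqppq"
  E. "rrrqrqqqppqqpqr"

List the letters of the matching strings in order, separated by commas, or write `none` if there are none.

A → no match
B → match
C → no match
D → match
E → no match

B, D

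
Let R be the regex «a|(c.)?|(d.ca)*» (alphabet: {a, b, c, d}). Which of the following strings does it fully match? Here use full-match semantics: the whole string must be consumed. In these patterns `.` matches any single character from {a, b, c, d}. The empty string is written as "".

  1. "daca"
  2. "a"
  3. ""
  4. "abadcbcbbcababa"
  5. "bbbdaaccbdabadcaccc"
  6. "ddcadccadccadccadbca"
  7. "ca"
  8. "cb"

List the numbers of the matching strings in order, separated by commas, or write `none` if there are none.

1, 2, 3, 6, 7, 8

1. "daca" → match
2. "a" → match
3. "" → match
4 → no match
5 → no match
6 → match
7. "ca" → match
8. "cb" → match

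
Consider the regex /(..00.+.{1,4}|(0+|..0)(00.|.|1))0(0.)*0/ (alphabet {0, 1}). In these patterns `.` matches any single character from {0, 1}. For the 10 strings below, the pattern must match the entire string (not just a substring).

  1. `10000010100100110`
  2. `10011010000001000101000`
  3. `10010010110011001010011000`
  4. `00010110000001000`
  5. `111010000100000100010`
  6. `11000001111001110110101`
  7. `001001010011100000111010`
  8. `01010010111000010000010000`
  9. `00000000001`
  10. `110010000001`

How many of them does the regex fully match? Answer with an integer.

1 → no match
2 → no match
3 → no match
4 → no match
5 → no match
6 → no match — must end with `0`
7 → no match
8 → no match
9. `00000000001` → no match — must end with `0`
10. `110010000001` → no match — must end with `0`
Total matched: 0

0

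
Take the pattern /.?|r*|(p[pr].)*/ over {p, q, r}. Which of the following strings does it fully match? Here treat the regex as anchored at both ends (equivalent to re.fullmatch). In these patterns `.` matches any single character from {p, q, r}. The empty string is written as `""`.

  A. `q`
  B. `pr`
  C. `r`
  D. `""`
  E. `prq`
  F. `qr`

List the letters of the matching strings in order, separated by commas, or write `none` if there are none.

A, C, D, E

A → match
B → no match
C → match
D → match
E → match
F → no match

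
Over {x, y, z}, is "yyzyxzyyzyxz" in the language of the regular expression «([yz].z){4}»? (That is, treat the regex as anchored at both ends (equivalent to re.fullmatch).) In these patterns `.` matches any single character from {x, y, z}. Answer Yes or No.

Yes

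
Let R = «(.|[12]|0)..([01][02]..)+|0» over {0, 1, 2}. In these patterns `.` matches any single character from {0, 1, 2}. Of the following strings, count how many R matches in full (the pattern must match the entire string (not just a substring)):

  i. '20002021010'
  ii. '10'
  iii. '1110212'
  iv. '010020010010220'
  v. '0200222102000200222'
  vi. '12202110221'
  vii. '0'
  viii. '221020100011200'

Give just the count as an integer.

7

i → match
ii → no match
iii → match
iv → match
v → match
vi → match
vii → match
viii → match
Total matched: 7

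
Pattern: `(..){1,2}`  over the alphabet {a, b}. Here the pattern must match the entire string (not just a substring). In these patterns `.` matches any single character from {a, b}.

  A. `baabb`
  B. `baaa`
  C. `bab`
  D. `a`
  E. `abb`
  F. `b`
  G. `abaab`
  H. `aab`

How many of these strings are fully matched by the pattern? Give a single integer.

1

A → no match
B → match
C → no match
D → no match
E → no match
F → no match
G → no match
H → no match
Total matched: 1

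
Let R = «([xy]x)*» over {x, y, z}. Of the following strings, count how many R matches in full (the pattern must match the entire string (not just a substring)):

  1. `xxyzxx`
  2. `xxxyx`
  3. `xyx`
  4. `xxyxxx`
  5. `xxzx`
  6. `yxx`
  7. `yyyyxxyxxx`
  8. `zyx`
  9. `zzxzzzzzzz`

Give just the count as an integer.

1

1 → no match
2 → no match
3 → no match
4 → match
5 → no match
6 → no match
7 → no match
8 → no match
9 → no match
Total matched: 1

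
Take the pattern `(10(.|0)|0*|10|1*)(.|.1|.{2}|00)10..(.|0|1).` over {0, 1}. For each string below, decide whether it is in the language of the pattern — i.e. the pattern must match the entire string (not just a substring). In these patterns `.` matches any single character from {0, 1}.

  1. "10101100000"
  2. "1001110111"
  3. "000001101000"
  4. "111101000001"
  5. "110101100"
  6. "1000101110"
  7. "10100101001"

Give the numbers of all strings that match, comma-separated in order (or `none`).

1 → match
2 → no match
3 → match
4 → no match
5 → match
6 → match
7 → match

1, 3, 5, 6, 7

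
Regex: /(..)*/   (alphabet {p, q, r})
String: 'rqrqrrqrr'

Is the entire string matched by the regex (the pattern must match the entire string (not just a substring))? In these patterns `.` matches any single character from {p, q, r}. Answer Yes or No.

No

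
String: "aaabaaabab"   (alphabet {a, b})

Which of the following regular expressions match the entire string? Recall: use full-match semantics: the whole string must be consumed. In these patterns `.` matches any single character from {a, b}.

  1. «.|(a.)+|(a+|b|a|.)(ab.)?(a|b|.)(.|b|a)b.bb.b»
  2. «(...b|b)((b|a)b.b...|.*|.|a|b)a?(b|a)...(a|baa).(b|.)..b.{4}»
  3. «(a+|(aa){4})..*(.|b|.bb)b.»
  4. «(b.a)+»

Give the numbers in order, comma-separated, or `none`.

1 → match
2 → no match
3 → no match
4 → no match — must start with "b"

1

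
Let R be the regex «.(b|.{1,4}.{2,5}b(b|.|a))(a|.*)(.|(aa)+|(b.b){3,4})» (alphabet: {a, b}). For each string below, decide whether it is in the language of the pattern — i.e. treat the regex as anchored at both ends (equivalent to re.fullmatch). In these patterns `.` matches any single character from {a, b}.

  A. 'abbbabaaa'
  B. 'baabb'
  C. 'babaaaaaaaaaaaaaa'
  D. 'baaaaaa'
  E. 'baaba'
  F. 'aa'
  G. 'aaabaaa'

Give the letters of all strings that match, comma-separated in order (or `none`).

A → match
B → no match
C → no match
D → no match
E → no match
F → no match
G → no match

A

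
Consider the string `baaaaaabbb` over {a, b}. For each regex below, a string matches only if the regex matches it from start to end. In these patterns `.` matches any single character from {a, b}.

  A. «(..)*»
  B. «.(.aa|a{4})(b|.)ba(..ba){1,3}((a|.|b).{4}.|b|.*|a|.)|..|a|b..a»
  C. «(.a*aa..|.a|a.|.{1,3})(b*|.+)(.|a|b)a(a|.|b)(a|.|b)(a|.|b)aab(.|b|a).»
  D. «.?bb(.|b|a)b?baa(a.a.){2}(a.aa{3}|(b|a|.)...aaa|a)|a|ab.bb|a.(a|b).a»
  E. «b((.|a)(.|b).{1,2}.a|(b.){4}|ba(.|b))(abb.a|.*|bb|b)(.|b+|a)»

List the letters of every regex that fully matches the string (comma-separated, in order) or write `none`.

A, E

A → match
B → no match
C → no match
D → no match
E → match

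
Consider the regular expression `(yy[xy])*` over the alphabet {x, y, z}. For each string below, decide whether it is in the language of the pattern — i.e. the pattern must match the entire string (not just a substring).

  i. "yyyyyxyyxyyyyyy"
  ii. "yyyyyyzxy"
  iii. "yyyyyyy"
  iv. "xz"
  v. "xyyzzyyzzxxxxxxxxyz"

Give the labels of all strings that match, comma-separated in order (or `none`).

i → match
ii. "yyyyyyzxy" → no match
iii. "yyyyyyy" → no match
iv. "xz" → no match
v → no match

i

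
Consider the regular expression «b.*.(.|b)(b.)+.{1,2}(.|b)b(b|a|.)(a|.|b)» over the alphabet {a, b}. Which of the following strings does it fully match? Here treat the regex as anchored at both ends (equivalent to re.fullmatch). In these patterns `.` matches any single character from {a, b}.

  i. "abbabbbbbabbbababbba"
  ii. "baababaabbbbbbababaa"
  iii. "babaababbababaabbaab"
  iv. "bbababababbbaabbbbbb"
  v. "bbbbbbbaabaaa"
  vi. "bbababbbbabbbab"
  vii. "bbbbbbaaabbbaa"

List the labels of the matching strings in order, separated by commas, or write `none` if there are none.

i → no match — must start with "b"
ii → match
iii → no match
iv → no match
v → no match
vi → match
vii → no match

ii, vi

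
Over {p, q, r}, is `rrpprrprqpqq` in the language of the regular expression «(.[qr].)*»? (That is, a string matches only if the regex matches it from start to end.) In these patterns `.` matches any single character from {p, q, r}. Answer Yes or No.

Yes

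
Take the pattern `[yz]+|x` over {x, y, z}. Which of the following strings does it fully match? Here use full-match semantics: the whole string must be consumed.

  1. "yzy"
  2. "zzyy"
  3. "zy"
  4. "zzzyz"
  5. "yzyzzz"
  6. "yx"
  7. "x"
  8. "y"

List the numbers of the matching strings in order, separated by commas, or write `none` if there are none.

1. "yzy" → match
2. "zzyy" → match
3. "zy" → match
4. "zzzyz" → match
5. "yzyzzz" → match
6. "yx" → no match
7. "x" → match
8. "y" → match

1, 2, 3, 4, 5, 7, 8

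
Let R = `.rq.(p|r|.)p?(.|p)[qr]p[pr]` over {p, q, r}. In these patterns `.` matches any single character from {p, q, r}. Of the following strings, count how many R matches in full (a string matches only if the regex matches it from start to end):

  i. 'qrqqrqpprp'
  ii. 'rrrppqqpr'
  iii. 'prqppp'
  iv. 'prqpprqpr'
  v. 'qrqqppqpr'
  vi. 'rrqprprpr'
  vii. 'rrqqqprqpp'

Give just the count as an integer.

4

i → no match
ii → no match
iii → no match
iv → match
v → match
vi → match
vii → match
Total matched: 4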